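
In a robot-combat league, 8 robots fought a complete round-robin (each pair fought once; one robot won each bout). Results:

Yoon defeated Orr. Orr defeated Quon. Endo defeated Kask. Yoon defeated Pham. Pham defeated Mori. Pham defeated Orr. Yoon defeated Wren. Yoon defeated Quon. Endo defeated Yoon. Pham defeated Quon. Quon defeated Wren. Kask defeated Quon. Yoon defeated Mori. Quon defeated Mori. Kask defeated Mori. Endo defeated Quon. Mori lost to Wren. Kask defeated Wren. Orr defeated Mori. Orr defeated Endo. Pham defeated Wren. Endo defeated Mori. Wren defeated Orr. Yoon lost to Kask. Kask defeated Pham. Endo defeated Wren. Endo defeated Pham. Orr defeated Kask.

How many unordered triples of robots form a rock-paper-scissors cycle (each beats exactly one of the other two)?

Win totals: Mori 0, Orr 4, Pham 4, Endo 6, Yoon 5, Wren 2, Kask 5, Quon 2.
A robot with w wins dominates both others in C(w,2) triples; summing gives 0 + 6 + 6 + 15 + 10 + 1 + 10 + 1 = 49 transitive triples.
Total triples C(8,3) = 56, so cyclic triples = 56 − 49 = 7.

7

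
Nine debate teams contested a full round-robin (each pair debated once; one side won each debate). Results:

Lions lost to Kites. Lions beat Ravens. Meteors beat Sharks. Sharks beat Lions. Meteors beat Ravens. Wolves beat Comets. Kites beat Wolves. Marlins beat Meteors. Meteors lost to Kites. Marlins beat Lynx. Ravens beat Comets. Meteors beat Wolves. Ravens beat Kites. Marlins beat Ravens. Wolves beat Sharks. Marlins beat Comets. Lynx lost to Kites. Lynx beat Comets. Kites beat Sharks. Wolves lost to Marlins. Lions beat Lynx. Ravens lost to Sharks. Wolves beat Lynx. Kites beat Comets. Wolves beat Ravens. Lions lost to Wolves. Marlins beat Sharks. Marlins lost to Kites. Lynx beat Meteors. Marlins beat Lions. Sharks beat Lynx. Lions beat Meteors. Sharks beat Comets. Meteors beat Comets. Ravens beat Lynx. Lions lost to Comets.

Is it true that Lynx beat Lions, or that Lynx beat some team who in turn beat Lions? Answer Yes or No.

Lynx did not beat Lions directly.
Lynx beat Comets, Meteors. Of those, Comets beat Lions.

Yes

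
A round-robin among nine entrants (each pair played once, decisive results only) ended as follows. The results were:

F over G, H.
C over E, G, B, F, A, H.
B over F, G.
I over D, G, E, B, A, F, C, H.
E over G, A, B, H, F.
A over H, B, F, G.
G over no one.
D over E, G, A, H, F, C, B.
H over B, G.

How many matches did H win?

H's results: beat B, G; lost to A, C, D, E, F, I.
That is 2 wins.

2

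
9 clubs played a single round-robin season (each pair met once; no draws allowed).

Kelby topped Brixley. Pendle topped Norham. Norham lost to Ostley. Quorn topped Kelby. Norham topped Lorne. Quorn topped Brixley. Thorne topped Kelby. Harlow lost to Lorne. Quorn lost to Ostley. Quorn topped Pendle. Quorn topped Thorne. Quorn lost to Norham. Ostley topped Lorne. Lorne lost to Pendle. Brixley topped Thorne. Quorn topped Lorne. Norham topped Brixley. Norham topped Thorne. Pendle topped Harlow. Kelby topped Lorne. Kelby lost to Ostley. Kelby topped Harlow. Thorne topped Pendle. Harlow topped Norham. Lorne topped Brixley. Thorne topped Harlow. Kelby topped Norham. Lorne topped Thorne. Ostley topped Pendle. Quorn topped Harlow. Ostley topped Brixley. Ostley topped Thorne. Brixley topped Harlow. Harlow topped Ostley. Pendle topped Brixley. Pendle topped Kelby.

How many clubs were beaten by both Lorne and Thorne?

Lorne beat: Thorne, Brixley, Harlow.
Thorne beat: Kelby, Pendle, Harlow.
Both beat: Harlow — 1.

1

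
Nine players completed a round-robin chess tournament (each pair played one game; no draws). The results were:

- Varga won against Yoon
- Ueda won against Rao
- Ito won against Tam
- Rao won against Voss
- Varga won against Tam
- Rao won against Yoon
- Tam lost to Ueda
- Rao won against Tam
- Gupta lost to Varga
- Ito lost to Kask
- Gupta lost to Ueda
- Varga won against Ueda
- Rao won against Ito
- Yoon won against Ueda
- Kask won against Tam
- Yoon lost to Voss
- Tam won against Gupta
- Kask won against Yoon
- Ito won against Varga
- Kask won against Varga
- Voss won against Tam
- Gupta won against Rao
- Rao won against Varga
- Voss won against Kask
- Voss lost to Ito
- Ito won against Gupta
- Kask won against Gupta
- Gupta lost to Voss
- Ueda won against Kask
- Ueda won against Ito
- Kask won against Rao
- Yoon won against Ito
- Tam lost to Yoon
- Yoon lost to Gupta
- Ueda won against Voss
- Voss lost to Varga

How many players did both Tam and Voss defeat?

1

Tam beat: Gupta.
Voss beat: Kask, Yoon, Gupta, Tam.
Both beat: Gupta — 1.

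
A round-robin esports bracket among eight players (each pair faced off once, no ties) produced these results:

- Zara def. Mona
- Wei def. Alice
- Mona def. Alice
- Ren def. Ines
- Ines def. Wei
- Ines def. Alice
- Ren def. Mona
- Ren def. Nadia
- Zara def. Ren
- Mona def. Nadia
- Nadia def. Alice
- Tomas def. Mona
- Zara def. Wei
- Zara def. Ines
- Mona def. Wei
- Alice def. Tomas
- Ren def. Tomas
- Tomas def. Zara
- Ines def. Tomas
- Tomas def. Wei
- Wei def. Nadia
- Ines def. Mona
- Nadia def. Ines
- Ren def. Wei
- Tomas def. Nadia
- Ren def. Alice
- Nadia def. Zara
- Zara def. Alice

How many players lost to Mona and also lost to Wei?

2

Mona beat: Alice, Wei, Nadia.
Wei beat: Alice, Nadia.
Both beat: Alice, Nadia — 2.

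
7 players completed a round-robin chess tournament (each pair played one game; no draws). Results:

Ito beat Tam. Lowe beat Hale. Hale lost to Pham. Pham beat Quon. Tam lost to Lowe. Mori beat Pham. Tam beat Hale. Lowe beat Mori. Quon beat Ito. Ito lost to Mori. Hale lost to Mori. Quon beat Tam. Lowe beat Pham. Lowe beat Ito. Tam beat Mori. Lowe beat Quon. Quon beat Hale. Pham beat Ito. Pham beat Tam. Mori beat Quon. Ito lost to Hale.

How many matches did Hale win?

Hale's results: beat Ito; lost to Mori, Lowe, Quon, Tam, Pham.
That is 1 win.

1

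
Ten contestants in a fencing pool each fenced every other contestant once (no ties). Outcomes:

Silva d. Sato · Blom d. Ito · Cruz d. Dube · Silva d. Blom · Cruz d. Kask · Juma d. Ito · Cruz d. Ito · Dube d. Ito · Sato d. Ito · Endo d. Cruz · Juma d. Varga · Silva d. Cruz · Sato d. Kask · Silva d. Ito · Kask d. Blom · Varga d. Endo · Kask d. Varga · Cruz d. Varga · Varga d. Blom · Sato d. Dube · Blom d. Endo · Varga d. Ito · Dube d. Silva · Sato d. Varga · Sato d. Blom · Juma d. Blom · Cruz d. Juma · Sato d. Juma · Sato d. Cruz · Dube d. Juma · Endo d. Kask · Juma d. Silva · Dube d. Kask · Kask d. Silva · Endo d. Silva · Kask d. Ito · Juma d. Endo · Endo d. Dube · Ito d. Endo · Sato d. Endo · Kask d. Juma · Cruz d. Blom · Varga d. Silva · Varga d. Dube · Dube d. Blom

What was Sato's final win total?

8

Sato's results: beat Blom, Juma, Cruz, Endo, Dube, Ito, Varga, Kask; lost to Silva.
That is 8 wins.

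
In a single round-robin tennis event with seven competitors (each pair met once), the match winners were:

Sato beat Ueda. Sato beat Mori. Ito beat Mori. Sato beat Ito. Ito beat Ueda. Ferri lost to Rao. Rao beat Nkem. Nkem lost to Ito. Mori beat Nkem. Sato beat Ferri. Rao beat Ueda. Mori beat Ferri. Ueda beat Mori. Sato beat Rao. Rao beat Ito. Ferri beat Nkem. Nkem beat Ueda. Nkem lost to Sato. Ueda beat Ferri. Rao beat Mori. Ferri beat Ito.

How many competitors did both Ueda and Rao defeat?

2

Ueda beat: Mori, Ferri.
Rao beat: Mori, Ueda, Nkem, Ferri, Ito.
Both beat: Mori, Ferri — 2.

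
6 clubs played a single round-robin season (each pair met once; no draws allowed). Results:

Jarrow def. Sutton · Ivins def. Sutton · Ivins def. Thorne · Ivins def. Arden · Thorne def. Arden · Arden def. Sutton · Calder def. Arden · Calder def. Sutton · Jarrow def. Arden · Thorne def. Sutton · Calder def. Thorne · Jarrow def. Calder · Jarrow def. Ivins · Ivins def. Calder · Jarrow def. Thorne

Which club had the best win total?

Jarrow

Win totals: Thorne 2, Sutton 0, Jarrow 5, Ivins 4, Calder 3, Arden 1.
Jarrow leads with 5 wins (next highest: 4).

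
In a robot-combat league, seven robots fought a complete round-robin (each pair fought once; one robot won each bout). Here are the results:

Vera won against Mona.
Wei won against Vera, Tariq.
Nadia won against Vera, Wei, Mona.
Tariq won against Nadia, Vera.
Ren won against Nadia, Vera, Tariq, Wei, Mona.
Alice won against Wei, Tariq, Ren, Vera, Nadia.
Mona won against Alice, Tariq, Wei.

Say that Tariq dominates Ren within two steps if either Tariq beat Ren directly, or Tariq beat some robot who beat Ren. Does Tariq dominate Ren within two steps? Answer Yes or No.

No

Tariq did not beat Ren directly.
Tariq beat Nadia, Vera, but each of them lost to Ren. No two-step path.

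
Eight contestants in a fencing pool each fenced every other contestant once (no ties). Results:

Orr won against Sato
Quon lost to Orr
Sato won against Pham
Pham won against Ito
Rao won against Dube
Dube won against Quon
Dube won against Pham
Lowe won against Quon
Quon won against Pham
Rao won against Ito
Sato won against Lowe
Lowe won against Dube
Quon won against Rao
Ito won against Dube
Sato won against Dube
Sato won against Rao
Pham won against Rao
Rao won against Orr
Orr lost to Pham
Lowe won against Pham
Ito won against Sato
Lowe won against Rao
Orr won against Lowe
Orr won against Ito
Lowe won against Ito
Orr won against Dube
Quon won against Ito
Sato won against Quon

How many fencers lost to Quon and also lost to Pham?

Quon beat: Pham, Rao, Ito.
Pham beat: Orr, Rao, Ito.
Both beat: Rao, Ito — 2.

2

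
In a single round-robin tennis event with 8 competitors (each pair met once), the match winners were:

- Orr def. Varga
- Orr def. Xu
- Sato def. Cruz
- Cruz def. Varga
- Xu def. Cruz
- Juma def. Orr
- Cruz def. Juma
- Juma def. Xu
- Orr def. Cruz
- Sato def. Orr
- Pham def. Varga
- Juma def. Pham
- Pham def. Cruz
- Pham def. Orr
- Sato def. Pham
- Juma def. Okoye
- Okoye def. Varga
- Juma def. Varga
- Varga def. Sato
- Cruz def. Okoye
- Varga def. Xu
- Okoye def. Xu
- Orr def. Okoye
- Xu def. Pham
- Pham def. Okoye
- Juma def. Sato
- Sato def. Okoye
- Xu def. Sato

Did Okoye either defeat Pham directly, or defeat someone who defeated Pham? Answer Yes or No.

Okoye did not beat Pham directly.
Okoye beat Varga, Xu. Of those, Xu beat Pham.

Yes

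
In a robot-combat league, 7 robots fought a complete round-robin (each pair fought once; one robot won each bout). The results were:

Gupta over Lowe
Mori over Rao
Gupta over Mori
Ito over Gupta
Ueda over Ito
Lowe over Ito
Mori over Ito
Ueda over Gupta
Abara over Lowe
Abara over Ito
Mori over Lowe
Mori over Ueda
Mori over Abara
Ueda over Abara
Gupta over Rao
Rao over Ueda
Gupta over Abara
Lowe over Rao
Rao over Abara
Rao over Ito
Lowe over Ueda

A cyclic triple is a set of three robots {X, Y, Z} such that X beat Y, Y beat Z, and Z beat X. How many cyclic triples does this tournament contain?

9

Win totals: Abara 2, Mori 5, Rao 3, Gupta 4, Ueda 3, Ito 1, Lowe 3.
A robot with w wins dominates both others in C(w,2) triples; summing gives 1 + 10 + 3 + 6 + 3 + 0 + 3 = 26 transitive triples.
Total triples C(7,3) = 35, so cyclic triples = 35 − 26 = 9.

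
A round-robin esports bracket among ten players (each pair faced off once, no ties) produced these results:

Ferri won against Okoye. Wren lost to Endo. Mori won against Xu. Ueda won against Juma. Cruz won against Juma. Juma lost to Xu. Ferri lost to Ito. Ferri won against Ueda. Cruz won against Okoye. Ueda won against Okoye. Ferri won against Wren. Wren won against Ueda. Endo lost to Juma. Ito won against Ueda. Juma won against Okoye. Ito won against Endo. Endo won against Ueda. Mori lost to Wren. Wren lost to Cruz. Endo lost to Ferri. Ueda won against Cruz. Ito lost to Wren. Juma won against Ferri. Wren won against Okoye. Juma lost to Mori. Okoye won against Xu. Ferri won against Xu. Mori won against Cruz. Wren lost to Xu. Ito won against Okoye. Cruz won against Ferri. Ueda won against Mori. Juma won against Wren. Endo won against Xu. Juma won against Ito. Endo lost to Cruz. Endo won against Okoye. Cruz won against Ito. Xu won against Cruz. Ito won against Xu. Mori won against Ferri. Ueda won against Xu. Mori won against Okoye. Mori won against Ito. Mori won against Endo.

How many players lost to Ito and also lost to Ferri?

Ito beat: Ueda, Ferri, Xu, Okoye, Endo.
Ferri beat: Ueda, Wren, Xu, Okoye, Endo.
Both beat: Ueda, Xu, Okoye, Endo — 4.

4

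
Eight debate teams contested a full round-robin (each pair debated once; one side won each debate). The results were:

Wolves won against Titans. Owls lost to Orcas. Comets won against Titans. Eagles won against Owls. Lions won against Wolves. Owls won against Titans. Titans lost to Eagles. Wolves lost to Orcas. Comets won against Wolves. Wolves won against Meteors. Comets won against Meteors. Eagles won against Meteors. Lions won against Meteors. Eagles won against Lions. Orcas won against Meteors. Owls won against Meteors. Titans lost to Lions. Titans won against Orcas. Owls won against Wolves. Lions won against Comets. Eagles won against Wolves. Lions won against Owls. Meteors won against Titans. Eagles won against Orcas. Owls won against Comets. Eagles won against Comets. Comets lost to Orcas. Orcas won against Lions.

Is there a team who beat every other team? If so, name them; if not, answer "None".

Eagles

Eagles has 7 wins out of 7 opponents — a perfect record.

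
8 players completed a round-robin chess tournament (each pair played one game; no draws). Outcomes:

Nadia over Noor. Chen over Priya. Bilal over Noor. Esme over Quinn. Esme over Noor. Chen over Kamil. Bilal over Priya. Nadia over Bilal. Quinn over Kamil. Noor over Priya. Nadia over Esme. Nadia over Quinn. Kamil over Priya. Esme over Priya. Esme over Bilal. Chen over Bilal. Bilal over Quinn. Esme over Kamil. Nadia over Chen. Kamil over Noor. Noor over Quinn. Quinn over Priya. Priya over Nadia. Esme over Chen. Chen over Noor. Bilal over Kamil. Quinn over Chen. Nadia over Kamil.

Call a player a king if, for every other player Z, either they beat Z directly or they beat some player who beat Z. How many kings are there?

Kamil cannot reach Esme, Bilal, Chen in two steps.
Noor cannot reach Esme, Bilal in two steps.
Esme reaches everyone (king).
Nadia reaches everyone (king).
Priya reaches everyone (king).
Bilal cannot reach Esme in two steps.
Quinn cannot reach Esme in two steps.
Chen cannot reach Esme in two steps.
Kings: Esme, Nadia, Priya — 3.

3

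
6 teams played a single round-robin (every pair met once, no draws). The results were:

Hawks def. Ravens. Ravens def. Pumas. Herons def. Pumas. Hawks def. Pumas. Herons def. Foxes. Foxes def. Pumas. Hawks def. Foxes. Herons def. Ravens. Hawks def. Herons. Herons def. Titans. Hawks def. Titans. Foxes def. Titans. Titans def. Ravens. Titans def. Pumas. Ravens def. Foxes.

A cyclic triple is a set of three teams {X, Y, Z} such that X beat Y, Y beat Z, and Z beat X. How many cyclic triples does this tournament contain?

Win totals: Herons 4, Foxes 2, Hawks 5, Titans 2, Pumas 0, Ravens 2.
A team with w wins dominates both others in C(w,2) triples; summing gives 6 + 1 + 10 + 1 + 0 + 1 = 19 transitive triples.
Total triples C(6,3) = 20, so cyclic triples = 20 − 19 = 1.

1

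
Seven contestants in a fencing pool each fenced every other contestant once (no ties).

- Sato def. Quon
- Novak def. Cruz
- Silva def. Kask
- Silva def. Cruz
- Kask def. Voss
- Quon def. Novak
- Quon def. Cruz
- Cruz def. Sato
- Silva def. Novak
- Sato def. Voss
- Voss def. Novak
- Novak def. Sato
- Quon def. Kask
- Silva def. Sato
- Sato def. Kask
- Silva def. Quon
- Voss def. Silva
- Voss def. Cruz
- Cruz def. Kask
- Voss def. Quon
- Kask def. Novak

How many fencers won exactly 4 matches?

Win totals: Novak 2, Cruz 2, Quon 3, Voss 4, Kask 2, Silva 5, Sato 3.
Exactly 4: Voss — 1 fencer.

1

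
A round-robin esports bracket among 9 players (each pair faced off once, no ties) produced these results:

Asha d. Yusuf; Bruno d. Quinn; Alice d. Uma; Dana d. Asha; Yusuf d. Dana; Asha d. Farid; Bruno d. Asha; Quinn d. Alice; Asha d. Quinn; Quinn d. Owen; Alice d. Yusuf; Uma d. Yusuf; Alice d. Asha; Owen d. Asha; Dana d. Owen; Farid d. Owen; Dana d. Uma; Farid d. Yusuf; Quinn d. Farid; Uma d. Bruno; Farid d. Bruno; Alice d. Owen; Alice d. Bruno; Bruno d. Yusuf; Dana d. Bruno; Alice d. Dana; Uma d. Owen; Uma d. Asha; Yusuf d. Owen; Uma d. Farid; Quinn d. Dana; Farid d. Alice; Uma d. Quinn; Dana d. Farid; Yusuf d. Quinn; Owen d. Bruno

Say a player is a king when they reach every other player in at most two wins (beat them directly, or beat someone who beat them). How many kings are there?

6

Bruno cannot reach Uma in two steps.
Owen cannot reach Dana, Uma, Alice in two steps.
Dana reaches everyone (king).
Yusuf reaches everyone (king).
Farid reaches everyone (king).
Uma reaches everyone (king).
Asha cannot reach Uma in two steps.
Quinn reaches everyone (king).
Alice reaches everyone (king).
Kings: Dana, Yusuf, Farid, Uma, Quinn, Alice — 6.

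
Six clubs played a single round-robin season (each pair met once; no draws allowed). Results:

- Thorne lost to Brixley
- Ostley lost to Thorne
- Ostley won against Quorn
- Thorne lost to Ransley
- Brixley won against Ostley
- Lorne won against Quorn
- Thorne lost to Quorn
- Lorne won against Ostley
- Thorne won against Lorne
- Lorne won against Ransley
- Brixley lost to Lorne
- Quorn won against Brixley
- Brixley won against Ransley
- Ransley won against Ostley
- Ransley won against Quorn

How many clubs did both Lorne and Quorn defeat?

Lorne beat: Ransley, Brixley, Quorn, Ostley.
Quorn beat: Thorne, Brixley.
Both beat: Brixley — 1.

1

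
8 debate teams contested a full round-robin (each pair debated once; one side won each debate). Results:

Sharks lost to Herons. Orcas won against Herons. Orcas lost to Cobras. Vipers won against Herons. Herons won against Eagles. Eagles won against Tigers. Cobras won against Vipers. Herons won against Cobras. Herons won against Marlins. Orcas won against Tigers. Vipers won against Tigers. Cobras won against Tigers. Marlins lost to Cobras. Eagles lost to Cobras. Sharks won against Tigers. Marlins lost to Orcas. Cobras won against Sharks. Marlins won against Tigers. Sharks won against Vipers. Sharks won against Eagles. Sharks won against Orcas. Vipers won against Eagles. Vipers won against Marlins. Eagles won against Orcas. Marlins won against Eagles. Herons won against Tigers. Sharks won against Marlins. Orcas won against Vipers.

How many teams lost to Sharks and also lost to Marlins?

2

Sharks beat: Tigers, Marlins, Vipers, Orcas, Eagles.
Marlins beat: Tigers, Eagles.
Both beat: Tigers, Eagles — 2.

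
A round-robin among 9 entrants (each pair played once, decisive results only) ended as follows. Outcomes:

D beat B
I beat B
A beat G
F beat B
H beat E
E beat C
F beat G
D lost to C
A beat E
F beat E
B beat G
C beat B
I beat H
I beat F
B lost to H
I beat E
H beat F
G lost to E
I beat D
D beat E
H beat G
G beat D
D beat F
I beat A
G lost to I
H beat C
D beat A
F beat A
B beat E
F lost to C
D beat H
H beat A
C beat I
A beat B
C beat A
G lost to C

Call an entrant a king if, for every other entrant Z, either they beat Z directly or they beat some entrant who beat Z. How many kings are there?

3

A cannot reach F, H, I in two steps.
B cannot reach A, F, H, I in two steps.
C reaches everyone (king).
D cannot reach I in two steps.
E cannot reach H in two steps.
F cannot reach H, I in two steps.
G cannot reach C, I in two steps.
H reaches everyone (king).
I reaches everyone (king).
Kings: C, H, I — 3.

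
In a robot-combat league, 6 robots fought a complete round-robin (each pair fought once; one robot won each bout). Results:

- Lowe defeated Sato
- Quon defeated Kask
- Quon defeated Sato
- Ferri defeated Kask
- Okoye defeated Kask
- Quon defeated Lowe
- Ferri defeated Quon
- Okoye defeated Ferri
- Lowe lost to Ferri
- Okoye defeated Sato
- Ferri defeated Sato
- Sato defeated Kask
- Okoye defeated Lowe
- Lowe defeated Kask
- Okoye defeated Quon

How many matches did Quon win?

Quon's results: beat Lowe, Sato, Kask; lost to Ferri, Okoye.
That is 3 wins.

3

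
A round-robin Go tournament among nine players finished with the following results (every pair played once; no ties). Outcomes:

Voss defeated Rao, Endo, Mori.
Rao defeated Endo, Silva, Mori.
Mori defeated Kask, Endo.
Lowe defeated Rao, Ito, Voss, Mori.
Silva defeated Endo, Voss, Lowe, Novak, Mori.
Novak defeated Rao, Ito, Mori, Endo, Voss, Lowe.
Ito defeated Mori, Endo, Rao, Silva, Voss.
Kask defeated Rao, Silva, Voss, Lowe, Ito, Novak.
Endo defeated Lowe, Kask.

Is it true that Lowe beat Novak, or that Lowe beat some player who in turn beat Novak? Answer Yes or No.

Lowe did not beat Novak directly.
Lowe beat Rao, Mori, Voss, Ito, but each of them lost to Novak. No two-step path.

No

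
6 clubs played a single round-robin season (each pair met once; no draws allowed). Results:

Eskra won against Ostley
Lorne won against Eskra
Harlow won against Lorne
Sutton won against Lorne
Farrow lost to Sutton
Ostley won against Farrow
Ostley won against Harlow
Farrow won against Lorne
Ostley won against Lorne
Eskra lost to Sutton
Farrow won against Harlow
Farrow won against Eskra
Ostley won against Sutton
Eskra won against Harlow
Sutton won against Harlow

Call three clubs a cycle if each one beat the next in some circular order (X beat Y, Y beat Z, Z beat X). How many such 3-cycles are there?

Of the C(6,3) = 20 triples, the cyclic ones are: {Harlow, Eskra, Lorne}; {Ostley, Eskra, Sutton}; {Ostley, Eskra, Lorne}; {Ostley, Eskra, Farrow}.
That is 4.

4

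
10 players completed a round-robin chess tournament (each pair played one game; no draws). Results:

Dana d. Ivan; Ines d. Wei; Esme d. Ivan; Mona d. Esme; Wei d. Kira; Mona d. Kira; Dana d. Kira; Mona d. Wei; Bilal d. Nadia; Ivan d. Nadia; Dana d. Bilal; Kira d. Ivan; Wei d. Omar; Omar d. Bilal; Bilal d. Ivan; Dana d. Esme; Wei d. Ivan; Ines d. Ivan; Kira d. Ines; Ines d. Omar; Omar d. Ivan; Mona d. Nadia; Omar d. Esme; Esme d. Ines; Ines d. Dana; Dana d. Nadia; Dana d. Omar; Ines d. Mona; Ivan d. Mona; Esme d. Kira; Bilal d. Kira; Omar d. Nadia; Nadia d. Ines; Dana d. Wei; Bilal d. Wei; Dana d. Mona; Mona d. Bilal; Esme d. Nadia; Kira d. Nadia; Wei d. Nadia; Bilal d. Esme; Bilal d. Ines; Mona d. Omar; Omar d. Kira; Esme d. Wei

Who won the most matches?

Dana

Win totals: Ines 5, Nadia 1, Omar 5, Ivan 2, Esme 5, Kira 3, Dana 8, Wei 4, Bilal 6, Mona 6.
Dana leads with 8 wins (next highest: 6).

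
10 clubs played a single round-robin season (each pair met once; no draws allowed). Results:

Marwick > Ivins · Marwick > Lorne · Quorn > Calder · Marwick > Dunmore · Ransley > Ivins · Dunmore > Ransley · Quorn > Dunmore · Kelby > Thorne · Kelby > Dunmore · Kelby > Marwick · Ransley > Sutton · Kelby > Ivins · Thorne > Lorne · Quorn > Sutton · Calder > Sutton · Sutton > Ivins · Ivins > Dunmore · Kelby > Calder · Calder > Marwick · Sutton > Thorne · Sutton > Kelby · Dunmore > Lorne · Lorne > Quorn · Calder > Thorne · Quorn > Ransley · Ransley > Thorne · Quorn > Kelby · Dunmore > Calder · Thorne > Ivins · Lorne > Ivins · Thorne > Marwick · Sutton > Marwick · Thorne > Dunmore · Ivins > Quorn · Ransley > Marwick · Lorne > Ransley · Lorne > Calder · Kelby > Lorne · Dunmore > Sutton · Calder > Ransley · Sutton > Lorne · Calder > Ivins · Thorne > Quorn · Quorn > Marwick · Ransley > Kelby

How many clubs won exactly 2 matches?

1

Win totals: Ivins 2, Kelby 6, Dunmore 4, Sutton 5, Lorne 4, Calder 5, Thorne 5, Marwick 3, Quorn 6, Ransley 5.
Exactly 2: Ivins — 1 club.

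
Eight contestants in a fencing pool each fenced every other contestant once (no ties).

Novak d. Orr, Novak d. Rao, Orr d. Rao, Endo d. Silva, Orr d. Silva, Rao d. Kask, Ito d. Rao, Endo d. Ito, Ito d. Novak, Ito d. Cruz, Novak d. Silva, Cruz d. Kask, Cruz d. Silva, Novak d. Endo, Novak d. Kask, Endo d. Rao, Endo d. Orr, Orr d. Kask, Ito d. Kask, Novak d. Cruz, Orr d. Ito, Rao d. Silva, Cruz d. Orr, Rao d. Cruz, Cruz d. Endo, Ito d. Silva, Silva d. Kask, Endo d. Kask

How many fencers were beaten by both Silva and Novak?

1

Silva beat: Kask.
Novak beat: Silva, Kask, Endo, Orr, Rao, Cruz.
Both beat: Kask — 1.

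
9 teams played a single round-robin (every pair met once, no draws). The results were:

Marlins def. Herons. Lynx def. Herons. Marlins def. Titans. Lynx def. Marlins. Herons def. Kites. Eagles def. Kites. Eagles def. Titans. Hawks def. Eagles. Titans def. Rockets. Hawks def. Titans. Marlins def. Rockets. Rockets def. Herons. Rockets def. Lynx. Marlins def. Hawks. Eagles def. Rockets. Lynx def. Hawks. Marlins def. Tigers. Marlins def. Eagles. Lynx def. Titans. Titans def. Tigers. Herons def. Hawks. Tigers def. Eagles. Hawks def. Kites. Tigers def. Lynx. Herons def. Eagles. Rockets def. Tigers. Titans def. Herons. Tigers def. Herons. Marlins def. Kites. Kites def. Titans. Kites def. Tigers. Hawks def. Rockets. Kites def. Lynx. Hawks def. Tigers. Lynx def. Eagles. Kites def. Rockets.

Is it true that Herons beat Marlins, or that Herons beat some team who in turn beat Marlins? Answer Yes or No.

No

Herons did not beat Marlins directly.
Herons beat Hawks, Eagles, Kites, but each of them lost to Marlins. No two-step path.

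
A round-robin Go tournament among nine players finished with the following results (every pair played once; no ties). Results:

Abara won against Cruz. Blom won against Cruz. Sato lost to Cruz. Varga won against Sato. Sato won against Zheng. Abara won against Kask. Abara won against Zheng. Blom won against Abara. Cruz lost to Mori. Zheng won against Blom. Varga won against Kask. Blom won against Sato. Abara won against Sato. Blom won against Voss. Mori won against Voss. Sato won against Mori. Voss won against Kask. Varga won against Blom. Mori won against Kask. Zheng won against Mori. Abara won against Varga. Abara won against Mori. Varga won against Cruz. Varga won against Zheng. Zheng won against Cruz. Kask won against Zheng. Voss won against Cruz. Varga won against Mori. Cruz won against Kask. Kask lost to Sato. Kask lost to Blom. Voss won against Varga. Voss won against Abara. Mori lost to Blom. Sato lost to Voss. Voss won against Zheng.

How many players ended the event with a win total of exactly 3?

Win totals: Cruz 2, Mori 3, Varga 6, Kask 1, Abara 6, Voss 6, Zheng 3, Blom 6, Sato 3.
Exactly 3: Mori, Zheng, Sato — 3 players.

3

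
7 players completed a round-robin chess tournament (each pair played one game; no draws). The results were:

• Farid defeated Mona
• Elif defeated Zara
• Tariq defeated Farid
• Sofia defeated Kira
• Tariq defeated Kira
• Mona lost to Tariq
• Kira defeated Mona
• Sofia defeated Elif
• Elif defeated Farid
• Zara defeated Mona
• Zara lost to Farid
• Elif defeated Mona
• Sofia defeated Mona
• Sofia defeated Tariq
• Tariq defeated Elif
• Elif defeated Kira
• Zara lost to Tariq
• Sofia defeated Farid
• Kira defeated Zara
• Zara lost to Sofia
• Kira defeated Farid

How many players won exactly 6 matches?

Win totals: Sofia 6, Elif 4, Tariq 5, Zara 1, Farid 2, Mona 0, Kira 3.
Exactly 6: Sofia — 1 player.

1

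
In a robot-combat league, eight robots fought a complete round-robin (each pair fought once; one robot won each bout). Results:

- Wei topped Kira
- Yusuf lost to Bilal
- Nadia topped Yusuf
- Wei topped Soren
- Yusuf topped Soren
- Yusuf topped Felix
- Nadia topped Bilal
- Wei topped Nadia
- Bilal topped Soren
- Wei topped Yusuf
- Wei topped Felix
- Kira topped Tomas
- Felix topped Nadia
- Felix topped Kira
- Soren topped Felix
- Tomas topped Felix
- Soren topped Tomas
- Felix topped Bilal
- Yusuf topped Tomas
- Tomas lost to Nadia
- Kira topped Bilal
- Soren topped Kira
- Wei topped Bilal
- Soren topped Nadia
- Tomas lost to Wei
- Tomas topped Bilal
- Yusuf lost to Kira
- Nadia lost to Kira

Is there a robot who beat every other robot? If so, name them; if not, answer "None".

Wei has 7 wins out of 7 opponents — a perfect record.

Wei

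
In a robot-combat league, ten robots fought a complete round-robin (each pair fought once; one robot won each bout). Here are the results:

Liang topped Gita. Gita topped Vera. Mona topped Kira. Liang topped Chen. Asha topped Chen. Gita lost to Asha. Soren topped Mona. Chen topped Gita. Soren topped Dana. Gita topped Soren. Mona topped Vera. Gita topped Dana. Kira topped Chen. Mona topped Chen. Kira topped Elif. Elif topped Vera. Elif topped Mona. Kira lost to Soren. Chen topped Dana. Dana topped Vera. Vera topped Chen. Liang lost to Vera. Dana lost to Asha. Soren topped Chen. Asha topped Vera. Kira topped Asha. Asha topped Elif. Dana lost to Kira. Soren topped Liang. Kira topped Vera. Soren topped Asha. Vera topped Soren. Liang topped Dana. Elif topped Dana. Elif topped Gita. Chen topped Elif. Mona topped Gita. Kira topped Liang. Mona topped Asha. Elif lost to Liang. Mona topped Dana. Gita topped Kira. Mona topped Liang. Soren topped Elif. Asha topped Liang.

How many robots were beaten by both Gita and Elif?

2

Gita beat: Soren, Vera, Dana, Kira.
Elif beat: Gita, Mona, Vera, Dana.
Both beat: Vera, Dana — 2.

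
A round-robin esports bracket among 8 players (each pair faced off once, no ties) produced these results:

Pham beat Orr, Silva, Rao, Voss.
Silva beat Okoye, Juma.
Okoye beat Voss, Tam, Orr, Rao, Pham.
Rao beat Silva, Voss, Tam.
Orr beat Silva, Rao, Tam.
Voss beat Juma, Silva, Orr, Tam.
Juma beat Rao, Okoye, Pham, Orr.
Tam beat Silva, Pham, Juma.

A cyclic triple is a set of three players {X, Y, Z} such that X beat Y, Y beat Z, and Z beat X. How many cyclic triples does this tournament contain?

Win totals: Tam 3, Silva 2, Okoye 5, Pham 4, Orr 3, Juma 4, Rao 3, Voss 4.
A player with w wins dominates both others in C(w,2) triples; summing gives 3 + 1 + 10 + 6 + 3 + 6 + 3 + 6 = 38 transitive triples.
Total triples C(8,3) = 56, so cyclic triples = 56 − 38 = 18.

18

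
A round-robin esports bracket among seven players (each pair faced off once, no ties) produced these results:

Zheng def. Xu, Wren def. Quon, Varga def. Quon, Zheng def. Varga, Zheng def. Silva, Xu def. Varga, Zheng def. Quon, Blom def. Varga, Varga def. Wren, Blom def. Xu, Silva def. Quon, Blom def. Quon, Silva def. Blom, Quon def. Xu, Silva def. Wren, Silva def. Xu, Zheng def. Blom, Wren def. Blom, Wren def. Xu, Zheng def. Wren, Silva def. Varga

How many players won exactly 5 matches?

Win totals: Xu 1, Blom 3, Zheng 6, Quon 1, Varga 2, Wren 3, Silva 5.
Exactly 5: Silva — 1 player.

1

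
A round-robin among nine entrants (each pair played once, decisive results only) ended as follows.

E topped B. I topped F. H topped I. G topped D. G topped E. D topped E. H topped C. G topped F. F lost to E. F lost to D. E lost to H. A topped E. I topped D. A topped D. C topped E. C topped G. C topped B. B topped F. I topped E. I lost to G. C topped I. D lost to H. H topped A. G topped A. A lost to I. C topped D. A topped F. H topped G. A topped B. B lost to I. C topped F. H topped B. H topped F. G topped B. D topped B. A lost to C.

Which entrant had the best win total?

Win totals: A 4, B 1, C 7, D 3, E 2, F 0, G 6, H 8, I 5.
H leads with 8 wins (next highest: 7).

H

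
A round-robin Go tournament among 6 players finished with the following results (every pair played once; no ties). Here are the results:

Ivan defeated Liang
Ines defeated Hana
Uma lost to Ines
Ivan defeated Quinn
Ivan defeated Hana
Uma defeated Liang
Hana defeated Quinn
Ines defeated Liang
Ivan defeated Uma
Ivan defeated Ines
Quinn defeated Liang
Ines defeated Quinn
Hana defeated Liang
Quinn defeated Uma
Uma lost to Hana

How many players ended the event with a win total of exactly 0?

Win totals: Quinn 2, Liang 0, Uma 1, Ivan 5, Hana 3, Ines 4.
Exactly 0: Liang — 1 player.

1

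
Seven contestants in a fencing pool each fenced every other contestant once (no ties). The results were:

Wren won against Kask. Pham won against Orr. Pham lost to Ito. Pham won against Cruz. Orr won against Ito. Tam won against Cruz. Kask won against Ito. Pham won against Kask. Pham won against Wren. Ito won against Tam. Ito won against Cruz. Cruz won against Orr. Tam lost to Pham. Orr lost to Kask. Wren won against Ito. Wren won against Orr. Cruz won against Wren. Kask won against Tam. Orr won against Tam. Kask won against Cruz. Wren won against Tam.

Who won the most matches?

Win totals: Pham 5, Kask 4, Orr 2, Wren 4, Ito 3, Tam 1, Cruz 2.
Pham leads with 5 wins (next highest: 4).

Pham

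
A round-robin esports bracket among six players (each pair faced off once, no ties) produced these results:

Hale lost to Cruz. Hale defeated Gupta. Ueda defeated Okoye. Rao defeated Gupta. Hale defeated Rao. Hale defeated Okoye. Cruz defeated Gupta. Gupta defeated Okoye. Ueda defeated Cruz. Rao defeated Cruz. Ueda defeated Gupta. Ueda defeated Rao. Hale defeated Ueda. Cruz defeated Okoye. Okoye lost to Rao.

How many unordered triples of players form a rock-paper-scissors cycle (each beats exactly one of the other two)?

Win totals: Gupta 1, Cruz 3, Rao 3, Okoye 0, Ueda 4, Hale 4.
A player with w wins dominates both others in C(w,2) triples; summing gives 0 + 3 + 3 + 0 + 6 + 6 = 18 transitive triples.
Total triples C(6,3) = 20, so cyclic triples = 20 − 18 = 2.

2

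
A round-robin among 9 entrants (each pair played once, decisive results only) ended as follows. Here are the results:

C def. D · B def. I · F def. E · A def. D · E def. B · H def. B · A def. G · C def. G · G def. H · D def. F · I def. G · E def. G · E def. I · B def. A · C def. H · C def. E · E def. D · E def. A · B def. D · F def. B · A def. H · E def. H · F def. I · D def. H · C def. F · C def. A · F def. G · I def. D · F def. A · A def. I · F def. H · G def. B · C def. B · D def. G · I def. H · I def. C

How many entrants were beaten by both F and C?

F beat: A, B, E, G, H, I.
C beat: A, B, D, E, F, G, H.
Both beat: A, B, E, G, H — 5.

5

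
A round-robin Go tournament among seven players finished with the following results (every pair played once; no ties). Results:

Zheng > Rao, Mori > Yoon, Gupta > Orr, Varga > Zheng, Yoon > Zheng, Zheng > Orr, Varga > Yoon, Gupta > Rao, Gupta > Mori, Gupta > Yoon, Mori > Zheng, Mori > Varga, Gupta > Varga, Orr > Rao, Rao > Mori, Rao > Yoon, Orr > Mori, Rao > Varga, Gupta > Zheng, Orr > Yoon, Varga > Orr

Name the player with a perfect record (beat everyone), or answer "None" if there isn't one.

Gupta

Gupta has 6 wins out of 6 opponents — a perfect record.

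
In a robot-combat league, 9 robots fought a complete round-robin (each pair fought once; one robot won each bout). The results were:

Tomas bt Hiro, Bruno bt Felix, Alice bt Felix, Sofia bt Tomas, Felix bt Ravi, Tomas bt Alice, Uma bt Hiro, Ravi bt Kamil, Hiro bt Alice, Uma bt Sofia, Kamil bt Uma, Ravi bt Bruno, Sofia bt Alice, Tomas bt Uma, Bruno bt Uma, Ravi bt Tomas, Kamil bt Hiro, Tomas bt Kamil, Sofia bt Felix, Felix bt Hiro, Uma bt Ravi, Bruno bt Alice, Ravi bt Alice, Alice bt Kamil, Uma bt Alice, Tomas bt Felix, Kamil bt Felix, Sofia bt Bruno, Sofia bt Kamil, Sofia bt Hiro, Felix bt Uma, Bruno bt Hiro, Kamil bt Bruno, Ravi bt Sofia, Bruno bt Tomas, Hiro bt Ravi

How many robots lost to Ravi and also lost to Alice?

1

Ravi beat: Tomas, Alice, Kamil, Bruno, Sofia.
Alice beat: Kamil, Felix.
Both beat: Kamil — 1.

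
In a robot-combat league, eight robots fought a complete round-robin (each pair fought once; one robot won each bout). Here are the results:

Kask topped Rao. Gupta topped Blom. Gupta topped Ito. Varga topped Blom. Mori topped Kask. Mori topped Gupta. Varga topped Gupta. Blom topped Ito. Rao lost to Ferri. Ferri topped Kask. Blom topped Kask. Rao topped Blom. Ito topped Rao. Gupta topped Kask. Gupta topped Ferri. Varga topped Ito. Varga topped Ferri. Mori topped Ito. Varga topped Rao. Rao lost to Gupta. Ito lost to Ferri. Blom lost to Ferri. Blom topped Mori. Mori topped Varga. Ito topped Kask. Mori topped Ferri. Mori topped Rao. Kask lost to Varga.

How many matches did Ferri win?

4

Ferri's results: beat Rao, Blom, Ito, Kask; lost to Gupta, Varga, Mori.
That is 4 wins.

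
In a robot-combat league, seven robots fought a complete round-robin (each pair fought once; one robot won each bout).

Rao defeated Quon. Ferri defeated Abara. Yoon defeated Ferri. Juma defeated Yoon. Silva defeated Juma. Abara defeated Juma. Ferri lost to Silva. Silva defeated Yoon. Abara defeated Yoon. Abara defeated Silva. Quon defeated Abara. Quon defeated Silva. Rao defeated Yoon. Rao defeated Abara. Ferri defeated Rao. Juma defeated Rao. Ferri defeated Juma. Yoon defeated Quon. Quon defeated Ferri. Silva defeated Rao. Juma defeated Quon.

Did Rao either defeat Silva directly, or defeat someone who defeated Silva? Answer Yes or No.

Rao did not beat Silva directly.
Rao beat Yoon, Quon, Abara. Of those, Quon beat Silva.

Yes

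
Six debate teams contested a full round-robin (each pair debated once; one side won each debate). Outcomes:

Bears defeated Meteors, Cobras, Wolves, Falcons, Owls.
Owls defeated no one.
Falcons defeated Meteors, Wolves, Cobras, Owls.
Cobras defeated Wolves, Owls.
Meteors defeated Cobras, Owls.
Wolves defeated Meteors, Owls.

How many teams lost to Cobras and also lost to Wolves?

Cobras beat: Wolves, Owls.
Wolves beat: Meteors, Owls.
Both beat: Owls — 1.

1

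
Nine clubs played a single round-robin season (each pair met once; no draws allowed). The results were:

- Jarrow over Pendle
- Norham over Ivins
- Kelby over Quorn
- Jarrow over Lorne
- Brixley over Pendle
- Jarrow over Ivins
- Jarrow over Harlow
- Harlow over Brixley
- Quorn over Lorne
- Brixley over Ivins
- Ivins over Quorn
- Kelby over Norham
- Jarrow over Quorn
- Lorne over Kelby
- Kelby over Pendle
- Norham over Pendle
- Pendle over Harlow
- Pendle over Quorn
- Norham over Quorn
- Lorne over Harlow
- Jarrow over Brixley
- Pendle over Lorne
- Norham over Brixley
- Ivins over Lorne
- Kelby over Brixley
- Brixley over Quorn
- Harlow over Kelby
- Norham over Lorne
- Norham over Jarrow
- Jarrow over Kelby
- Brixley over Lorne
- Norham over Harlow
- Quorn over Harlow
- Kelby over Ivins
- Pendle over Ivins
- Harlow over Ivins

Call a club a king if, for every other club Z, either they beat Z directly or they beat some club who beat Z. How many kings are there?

3

Brixley cannot reach Norham, Jarrow in two steps.
Harlow cannot reach Jarrow in two steps.
Norham reaches everyone (king).
Ivins cannot reach Brixley, Norham, Jarrow, Pendle in two steps.
Kelby reaches everyone (king).
Lorne cannot reach Jarrow in two steps.
Jarrow reaches everyone (king).
Pendle cannot reach Norham, Jarrow in two steps.
Quorn cannot reach Norham, Jarrow, Pendle in two steps.
Kings: Norham, Kelby, Jarrow — 3.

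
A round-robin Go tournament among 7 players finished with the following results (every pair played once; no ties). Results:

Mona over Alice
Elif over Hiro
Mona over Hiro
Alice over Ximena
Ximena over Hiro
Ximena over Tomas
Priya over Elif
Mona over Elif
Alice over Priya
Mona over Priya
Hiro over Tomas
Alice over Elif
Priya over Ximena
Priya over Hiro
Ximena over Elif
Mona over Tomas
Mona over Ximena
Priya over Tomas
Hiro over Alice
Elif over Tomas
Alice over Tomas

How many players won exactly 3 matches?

1

Win totals: Mona 6, Hiro 2, Ximena 3, Alice 4, Tomas 0, Elif 2, Priya 4.
Exactly 3: Ximena — 1 player.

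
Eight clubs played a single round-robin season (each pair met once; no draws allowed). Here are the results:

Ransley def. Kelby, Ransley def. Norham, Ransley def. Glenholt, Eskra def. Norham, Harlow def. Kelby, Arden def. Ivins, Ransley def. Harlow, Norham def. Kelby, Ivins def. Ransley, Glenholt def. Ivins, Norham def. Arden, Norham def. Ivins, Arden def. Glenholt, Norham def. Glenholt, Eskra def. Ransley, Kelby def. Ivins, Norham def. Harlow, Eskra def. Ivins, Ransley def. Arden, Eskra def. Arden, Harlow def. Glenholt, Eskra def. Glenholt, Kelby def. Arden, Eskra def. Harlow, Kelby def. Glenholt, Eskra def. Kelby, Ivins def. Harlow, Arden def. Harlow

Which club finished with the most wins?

Win totals: Harlow 2, Ivins 2, Arden 3, Kelby 3, Eskra 7, Norham 5, Glenholt 1, Ransley 5.
Eskra leads with 7 wins (next highest: 5).

Eskra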